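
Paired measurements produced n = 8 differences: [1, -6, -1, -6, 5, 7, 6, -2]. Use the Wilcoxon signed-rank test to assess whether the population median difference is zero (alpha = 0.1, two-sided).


Step 1: Drop any zero differences (none here) and take |d_i|.
|d| = [1, 6, 1, 6, 5, 7, 6, 2]
Step 2: Midrank |d_i| (ties get averaged ranks).
ranks: |1|->1.5, |6|->6, |1|->1.5, |6|->6, |5|->4, |7|->8, |6|->6, |2|->3
Step 3: Attach original signs; sum ranks with positive sign and with negative sign.
W+ = 1.5 + 4 + 8 + 6 = 19.5
W- = 6 + 1.5 + 6 + 3 = 16.5
(Check: W+ + W- = 36 should equal n(n+1)/2 = 36.)
Step 4: Test statistic W = min(W+, W-) = 16.5.
Step 5: Ties in |d|, so use the tie-corrected normal approximation.
        E[W] = n(n+1)/4 = 8*9/4 = 18.
        Tie groups: |d|=1 (t=2), |d|=6 (t=3); sum(t^3 - t) = 30.
        Var[W] = n(n+1)(2n+1)/24 - sum(t^3-t)/48 = 1224/24 - 30/48 = 50.375.
        z = (W - E[W]) / sqrt(Var[W]) = (16.5 - 18) / 7.0975 = -0.2113.
        Two-sided p = 2*Phi(z) = 0.832621.
Step 6: alpha = 0.1. fail to reject H0.

W+ = 19.5, W- = 16.5, W = min = 16.5, p = 0.832621, fail to reject H0.


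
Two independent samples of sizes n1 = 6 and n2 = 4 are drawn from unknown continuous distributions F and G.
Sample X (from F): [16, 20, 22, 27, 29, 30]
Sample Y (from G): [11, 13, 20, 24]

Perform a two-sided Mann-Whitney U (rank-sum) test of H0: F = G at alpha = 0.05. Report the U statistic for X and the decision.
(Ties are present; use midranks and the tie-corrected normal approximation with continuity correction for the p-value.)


Step 1: Combine and sort all 10 observations; assign midranks.
sorted (value, group): (11,Y), (13,Y), (16,X), (20,X), (20,Y), (22,X), (24,Y), (27,X), (29,X), (30,X)
ranks: 11->1, 13->2, 16->3, 20->4.5, 20->4.5, 22->6, 24->7, 27->8, 29->9, 30->10
Step 2: Rank sum for X: R1 = 3 + 4.5 + 6 + 8 + 9 + 10 = 40.5.
Step 3: U_X = R1 - n1(n1+1)/2 = 40.5 - 6*7/2 = 40.5 - 21 = 19.5.
       U_Y = n1*n2 - U_X = 24 - 19.5 = 4.5.
Step 4: Ties are present, so use the tie-corrected normal approximation (with continuity correction) for the p-value.
Step 5: p-value = 0.134407; compare to alpha = 0.05. fail to reject H0.

U_X = 19.5, p = 0.134407, fail to reject H0 at alpha = 0.05.


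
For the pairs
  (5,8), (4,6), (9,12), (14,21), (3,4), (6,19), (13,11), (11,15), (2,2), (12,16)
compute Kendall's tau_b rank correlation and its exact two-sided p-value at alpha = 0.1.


Step 1: Enumerate the 45 unordered pairs (i,j) with i<j and classify each by sign(x_j-x_i) * sign(y_j-y_i).
  (1,2):dx=-1,dy=-2->C; (1,3):dx=+4,dy=+4->C; (1,4):dx=+9,dy=+13->C; (1,5):dx=-2,dy=-4->C
  (1,6):dx=+1,dy=+11->C; (1,7):dx=+8,dy=+3->C; (1,8):dx=+6,dy=+7->C; (1,9):dx=-3,dy=-6->C
  (1,10):dx=+7,dy=+8->C; (2,3):dx=+5,dy=+6->C; (2,4):dx=+10,dy=+15->C; (2,5):dx=-1,dy=-2->C
  (2,6):dx=+2,dy=+13->C; (2,7):dx=+9,dy=+5->C; (2,8):dx=+7,dy=+9->C; (2,9):dx=-2,dy=-4->C
  (2,10):dx=+8,dy=+10->C; (3,4):dx=+5,dy=+9->C; (3,5):dx=-6,dy=-8->C; (3,6):dx=-3,dy=+7->D
  (3,7):dx=+4,dy=-1->D; (3,8):dx=+2,dy=+3->C; (3,9):dx=-7,dy=-10->C; (3,10):dx=+3,dy=+4->C
  (4,5):dx=-11,dy=-17->C; (4,6):dx=-8,dy=-2->C; (4,7):dx=-1,dy=-10->C; (4,8):dx=-3,dy=-6->C
  (4,9):dx=-12,dy=-19->C; (4,10):dx=-2,dy=-5->C; (5,6):dx=+3,dy=+15->C; (5,7):dx=+10,dy=+7->C
  (5,8):dx=+8,dy=+11->C; (5,9):dx=-1,dy=-2->C; (5,10):dx=+9,dy=+12->C; (6,7):dx=+7,dy=-8->D
  (6,8):dx=+5,dy=-4->D; (6,9):dx=-4,dy=-17->C; (6,10):dx=+6,dy=-3->D; (7,8):dx=-2,dy=+4->D
  (7,9):dx=-11,dy=-9->C; (7,10):dx=-1,dy=+5->D; (8,9):dx=-9,dy=-13->C; (8,10):dx=+1,dy=+1->C
  (9,10):dx=+10,dy=+14->C
Step 2: C = 38, D = 7, total pairs = 45.
Step 3: tau = (C - D)/(n(n-1)/2) = (38 - 7)/45 = 0.688889.
Step 4: Exact two-sided p-value (enumerate n! = 3628800 permutations of y under H0): p = 0.004687.
Step 5: alpha = 0.1. reject H0.

tau_b = 0.6889 (C=38, D=7), p = 0.004687, reject H0.


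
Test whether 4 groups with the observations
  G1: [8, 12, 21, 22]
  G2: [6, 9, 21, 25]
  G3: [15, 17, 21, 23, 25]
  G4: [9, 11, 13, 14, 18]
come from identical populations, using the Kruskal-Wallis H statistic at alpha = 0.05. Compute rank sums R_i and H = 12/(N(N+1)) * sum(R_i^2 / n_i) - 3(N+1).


Step 1: Combine all N = 18 observations and assign midranks.
sorted (value, group, rank): (6,G2,1), (8,G1,2), (9,G2,3.5), (9,G4,3.5), (11,G4,5), (12,G1,6), (13,G4,7), (14,G4,8), (15,G3,9), (17,G3,10), (18,G4,11), (21,G1,13), (21,G2,13), (21,G3,13), (22,G1,15), (23,G3,16), (25,G2,17.5), (25,G3,17.5)
Step 2: Sum ranks within each group.
R_1 = 36 (n_1 = 4)
R_2 = 35 (n_2 = 4)
R_3 = 65.5 (n_3 = 5)
R_4 = 34.5 (n_4 = 5)
Step 3: H = 12/(N(N+1)) * sum(R_i^2/n_i) - 3(N+1)
     = 12/(18*19) * (36^2/4 + 35^2/4 + 65.5^2/5 + 34.5^2/5) - 3*19
     = 0.035088 * 1726.35 - 57
     = 3.573684.
Step 4: Ties present; correction factor C = 1 - 36/(18^3 - 18) = 0.993808. Corrected H = 3.573684 / 0.993808 = 3.595950.
Step 5: Under H0, H ~ chi^2(3); p-value = 0.308529.
Step 6: alpha = 0.05. fail to reject H0.

H = 3.5960, df = 3, p = 0.308529, fail to reject H0.


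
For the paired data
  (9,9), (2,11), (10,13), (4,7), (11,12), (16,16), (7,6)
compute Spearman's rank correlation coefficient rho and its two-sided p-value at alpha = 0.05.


Step 1: Rank x and y separately (midranks; no ties here).
rank(x): 9->4, 2->1, 10->5, 4->2, 11->6, 16->7, 7->3
rank(y): 9->3, 11->4, 13->6, 7->2, 12->5, 16->7, 6->1
Step 2: d_i = R_x(i) - R_y(i); compute d_i^2.
  (4-3)^2=1, (1-4)^2=9, (5-6)^2=1, (2-2)^2=0, (6-5)^2=1, (7-7)^2=0, (3-1)^2=4
sum(d^2) = 16.
Step 3: rho = 1 - 6*16 / (7*(7^2 - 1)) = 1 - 96/336 = 0.714286.
Step 4: Under H0, t = rho * sqrt((n-2)/(1-rho^2)) = 2.2822 ~ t(5).
Step 5: Two-sided p-value from the t-distribution with 5 df = 0.071344.
Step 6: alpha = 0.05. fail to reject H0.

rho = 0.7143, p = 0.071344, fail to reject H0 at alpha = 0.05.


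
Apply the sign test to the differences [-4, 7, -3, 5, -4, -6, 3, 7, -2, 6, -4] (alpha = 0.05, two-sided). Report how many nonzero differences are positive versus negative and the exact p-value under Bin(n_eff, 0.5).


Step 1: Discard zero differences. Original n = 11; n_eff = number of nonzero differences = 11.
Nonzero differences (with sign): -4, +7, -3, +5, -4, -6, +3, +7, -2, +6, -4
Step 2: Count signs: positive = 5, negative = 6.
Step 3: Under H0: P(positive) = 0.5, so the number of positives S ~ Bin(11, 0.5).
Step 4: Two-sided exact p-value = sum of Bin(11,0.5) probabilities at or below the observed probability = 1.000000.
Step 5: alpha = 0.05. fail to reject H0.

n_eff = 11, pos = 5, neg = 6, p = 1.000000, fail to reject H0.


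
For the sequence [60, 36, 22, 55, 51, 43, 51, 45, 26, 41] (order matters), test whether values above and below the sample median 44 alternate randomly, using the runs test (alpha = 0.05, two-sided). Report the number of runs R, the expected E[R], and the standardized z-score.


Step 1: Compute median = 44; label A = above, B = below.
Labels in order: ABBAABAABB  (n_A = 5, n_B = 5)
Step 2: Count runs R = 6.
Step 3: Under H0 (random ordering), E[R] = 2*n_A*n_B/(n_A+n_B) + 1 = 2*5*5/10 + 1 = 6.0000.
        Var[R] = 2*n_A*n_B*(2*n_A*n_B - n_A - n_B) / ((n_A+n_B)^2 * (n_A+n_B-1)) = 2000/900 = 2.2222.
        SD[R] = 1.4907.
Step 4: R = E[R], so z = 0 with no continuity correction.
Step 5: Two-sided p-value via normal approximation = 2*(1 - Phi(|z|)) = 1.000000.
Step 6: alpha = 0.05. fail to reject H0.

R = 6, z = 0.0000, p = 1.000000, fail to reject H0.


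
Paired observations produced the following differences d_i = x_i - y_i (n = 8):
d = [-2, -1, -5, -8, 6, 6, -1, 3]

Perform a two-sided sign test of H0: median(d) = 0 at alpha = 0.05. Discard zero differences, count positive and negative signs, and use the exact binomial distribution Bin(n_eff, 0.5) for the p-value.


Step 1: Discard zero differences. Original n = 8; n_eff = number of nonzero differences = 8.
Nonzero differences (with sign): -2, -1, -5, -8, +6, +6, -1, +3
Step 2: Count signs: positive = 3, negative = 5.
Step 3: Under H0: P(positive) = 0.5, so the number of positives S ~ Bin(8, 0.5).
Step 4: Two-sided exact p-value = sum of Bin(8,0.5) probabilities at or below the observed probability = 0.726562.
Step 5: alpha = 0.05. fail to reject H0.

n_eff = 8, pos = 3, neg = 5, p = 0.726562, fail to reject H0.


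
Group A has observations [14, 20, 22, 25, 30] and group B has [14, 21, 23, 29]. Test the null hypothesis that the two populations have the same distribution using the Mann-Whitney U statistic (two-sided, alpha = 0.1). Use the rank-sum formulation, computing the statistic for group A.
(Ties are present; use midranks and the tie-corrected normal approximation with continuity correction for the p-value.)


Step 1: Combine and sort all 9 observations; assign midranks.
sorted (value, group): (14,X), (14,Y), (20,X), (21,Y), (22,X), (23,Y), (25,X), (29,Y), (30,X)
ranks: 14->1.5, 14->1.5, 20->3, 21->4, 22->5, 23->6, 25->7, 29->8, 30->9
Step 2: Rank sum for X: R1 = 1.5 + 3 + 5 + 7 + 9 = 25.5.
Step 3: U_X = R1 - n1(n1+1)/2 = 25.5 - 5*6/2 = 25.5 - 15 = 10.5.
       U_Y = n1*n2 - U_X = 20 - 10.5 = 9.5.
Step 4: Ties are present, so use the tie-corrected normal approximation (with continuity correction) for the p-value.
Step 5: p-value = 1.000000; compare to alpha = 0.1. fail to reject H0.

U_X = 10.5, p = 1.000000, fail to reject H0 at alpha = 0.1.


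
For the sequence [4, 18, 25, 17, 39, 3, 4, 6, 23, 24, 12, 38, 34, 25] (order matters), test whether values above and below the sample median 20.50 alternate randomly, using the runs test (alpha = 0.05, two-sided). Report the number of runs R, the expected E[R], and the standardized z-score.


Step 1: Compute median = 20.50; label A = above, B = below.
Labels in order: BBABABBBAABAAA  (n_A = 7, n_B = 7)
Step 2: Count runs R = 8.
Step 3: Under H0 (random ordering), E[R] = 2*n_A*n_B/(n_A+n_B) + 1 = 2*7*7/14 + 1 = 8.0000.
        Var[R] = 2*n_A*n_B*(2*n_A*n_B - n_A - n_B) / ((n_A+n_B)^2 * (n_A+n_B-1)) = 8232/2548 = 3.2308.
        SD[R] = 1.7974.
Step 4: R = E[R], so z = 0 with no continuity correction.
Step 5: Two-sided p-value via normal approximation = 2*(1 - Phi(|z|)) = 1.000000.
Step 6: alpha = 0.05. fail to reject H0.

R = 8, z = 0.0000, p = 1.000000, fail to reject H0.


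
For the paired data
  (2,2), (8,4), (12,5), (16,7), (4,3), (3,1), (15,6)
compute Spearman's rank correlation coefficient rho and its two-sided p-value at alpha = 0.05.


Step 1: Rank x and y separately (midranks; no ties here).
rank(x): 2->1, 8->4, 12->5, 16->7, 4->3, 3->2, 15->6
rank(y): 2->2, 4->4, 5->5, 7->7, 3->3, 1->1, 6->6
Step 2: d_i = R_x(i) - R_y(i); compute d_i^2.
  (1-2)^2=1, (4-4)^2=0, (5-5)^2=0, (7-7)^2=0, (3-3)^2=0, (2-1)^2=1, (6-6)^2=0
sum(d^2) = 2.
Step 3: rho = 1 - 6*2 / (7*(7^2 - 1)) = 1 - 12/336 = 0.964286.
Step 4: Under H0, t = rho * sqrt((n-2)/(1-rho^2)) = 8.1408 ~ t(5).
Step 5: Two-sided p-value from the t-distribution with 5 df = 0.000454.
Step 6: alpha = 0.05. reject H0.

rho = 0.9643, p = 0.000454, reject H0 at alpha = 0.05.


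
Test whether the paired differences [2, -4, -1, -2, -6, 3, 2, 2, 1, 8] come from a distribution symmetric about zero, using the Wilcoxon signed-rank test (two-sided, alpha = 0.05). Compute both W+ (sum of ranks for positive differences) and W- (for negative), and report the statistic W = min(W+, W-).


Step 1: Drop any zero differences (none here) and take |d_i|.
|d| = [2, 4, 1, 2, 6, 3, 2, 2, 1, 8]
Step 2: Midrank |d_i| (ties get averaged ranks).
ranks: |2|->4.5, |4|->8, |1|->1.5, |2|->4.5, |6|->9, |3|->7, |2|->4.5, |2|->4.5, |1|->1.5, |8|->10
Step 3: Attach original signs; sum ranks with positive sign and with negative sign.
W+ = 4.5 + 7 + 4.5 + 4.5 + 1.5 + 10 = 32
W- = 8 + 1.5 + 4.5 + 9 = 23
(Check: W+ + W- = 55 should equal n(n+1)/2 = 55.)
Step 4: Test statistic W = min(W+, W-) = 23.
Step 5: Ties in |d|, so use the tie-corrected normal approximation.
        E[W] = n(n+1)/4 = 10*11/4 = 27.5.
        Tie groups: |d|=1 (t=2), |d|=2 (t=4); sum(t^3 - t) = 66.
        Var[W] = n(n+1)(2n+1)/24 - sum(t^3-t)/48 = 2310/24 - 66/48 = 94.875.
        z = (W - E[W]) / sqrt(Var[W]) = (23 - 27.5) / 9.7404 = -0.4620.
        Two-sided p = 2*Phi(z) = 0.644085.
Step 6: alpha = 0.05. fail to reject H0.

W+ = 32, W- = 23, W = min = 23, p = 0.644085, fail to reject H0.


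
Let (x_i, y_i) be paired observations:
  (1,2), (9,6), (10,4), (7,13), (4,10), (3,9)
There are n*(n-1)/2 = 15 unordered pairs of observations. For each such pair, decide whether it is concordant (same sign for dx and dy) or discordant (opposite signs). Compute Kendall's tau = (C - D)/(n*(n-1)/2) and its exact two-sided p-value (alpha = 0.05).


Step 1: Enumerate the 15 unordered pairs (i,j) with i<j and classify each by sign(x_j-x_i) * sign(y_j-y_i).
  (1,2):dx=+8,dy=+4->C; (1,3):dx=+9,dy=+2->C; (1,4):dx=+6,dy=+11->C; (1,5):dx=+3,dy=+8->C
  (1,6):dx=+2,dy=+7->C; (2,3):dx=+1,dy=-2->D; (2,4):dx=-2,dy=+7->D; (2,5):dx=-5,dy=+4->D
  (2,6):dx=-6,dy=+3->D; (3,4):dx=-3,dy=+9->D; (3,5):dx=-6,dy=+6->D; (3,6):dx=-7,dy=+5->D
  (4,5):dx=-3,dy=-3->C; (4,6):dx=-4,dy=-4->C; (5,6):dx=-1,dy=-1->C
Step 2: C = 8, D = 7, total pairs = 15.
Step 3: tau = (C - D)/(n(n-1)/2) = (8 - 7)/15 = 0.066667.
Step 4: Exact two-sided p-value (enumerate n! = 720 permutations of y under H0): p = 1.000000.
Step 5: alpha = 0.05. fail to reject H0.

tau_b = 0.0667 (C=8, D=7), p = 1.000000, fail to reject H0.


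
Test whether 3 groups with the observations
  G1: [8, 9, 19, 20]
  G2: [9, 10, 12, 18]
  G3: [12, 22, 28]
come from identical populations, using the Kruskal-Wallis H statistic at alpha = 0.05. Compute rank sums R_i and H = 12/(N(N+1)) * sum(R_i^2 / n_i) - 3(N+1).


Step 1: Combine all N = 11 observations and assign midranks.
sorted (value, group, rank): (8,G1,1), (9,G1,2.5), (9,G2,2.5), (10,G2,4), (12,G2,5.5), (12,G3,5.5), (18,G2,7), (19,G1,8), (20,G1,9), (22,G3,10), (28,G3,11)
Step 2: Sum ranks within each group.
R_1 = 20.5 (n_1 = 4)
R_2 = 19 (n_2 = 4)
R_3 = 26.5 (n_3 = 3)
Step 3: H = 12/(N(N+1)) * sum(R_i^2/n_i) - 3(N+1)
     = 12/(11*12) * (20.5^2/4 + 19^2/4 + 26.5^2/3) - 3*12
     = 0.090909 * 429.396 - 36
     = 3.035985.
Step 4: Ties present; correction factor C = 1 - 12/(11^3 - 11) = 0.990909. Corrected H = 3.035985 / 0.990909 = 3.063838.
Step 5: Under H0, H ~ chi^2(2); p-value = 0.216121.
Step 6: alpha = 0.05. fail to reject H0.

H = 3.0638, df = 2, p = 0.216121, fail to reject H0.


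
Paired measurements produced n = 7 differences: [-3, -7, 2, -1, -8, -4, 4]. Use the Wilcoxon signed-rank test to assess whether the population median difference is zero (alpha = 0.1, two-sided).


Step 1: Drop any zero differences (none here) and take |d_i|.
|d| = [3, 7, 2, 1, 8, 4, 4]
Step 2: Midrank |d_i| (ties get averaged ranks).
ranks: |3|->3, |7|->6, |2|->2, |1|->1, |8|->7, |4|->4.5, |4|->4.5
Step 3: Attach original signs; sum ranks with positive sign and with negative sign.
W+ = 2 + 4.5 = 6.5
W- = 3 + 6 + 1 + 7 + 4.5 = 21.5
(Check: W+ + W- = 28 should equal n(n+1)/2 = 28.)
Step 4: Test statistic W = min(W+, W-) = 6.5.
Step 5: Ties in |d|, so use the tie-corrected normal approximation.
        E[W] = n(n+1)/4 = 7*8/4 = 14.
        Tie groups: |d|=4 (t=2); sum(t^3 - t) = 6.
        Var[W] = n(n+1)(2n+1)/24 - sum(t^3-t)/48 = 840/24 - 6/48 = 34.875.
        z = (W - E[W]) / sqrt(Var[W]) = (6.5 - 14) / 5.9055 = -1.2700.
        Two-sided p = 2*Phi(z) = 0.204084.
Step 6: alpha = 0.1. fail to reject H0.

W+ = 6.5, W- = 21.5, W = min = 6.5, p = 0.204084, fail to reject H0.


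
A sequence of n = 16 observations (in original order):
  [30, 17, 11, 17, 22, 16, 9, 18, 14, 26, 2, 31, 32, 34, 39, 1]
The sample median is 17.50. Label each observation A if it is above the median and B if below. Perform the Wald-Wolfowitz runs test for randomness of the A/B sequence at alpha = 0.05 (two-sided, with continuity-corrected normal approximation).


Step 1: Compute median = 17.50; label A = above, B = below.
Labels in order: ABBBABBABABAAAAB  (n_A = 8, n_B = 8)
Step 2: Count runs R = 10.
Step 3: Under H0 (random ordering), E[R] = 2*n_A*n_B/(n_A+n_B) + 1 = 2*8*8/16 + 1 = 9.0000.
        Var[R] = 2*n_A*n_B*(2*n_A*n_B - n_A - n_B) / ((n_A+n_B)^2 * (n_A+n_B-1)) = 14336/3840 = 3.7333.
        SD[R] = 1.9322.
Step 4: Continuity-corrected z = (R - 0.5 - E[R]) / SD[R] = (10 - 0.5 - 9.0000) / 1.9322 = 0.2588.
Step 5: Two-sided p-value via normal approximation = 2*(1 - Phi(|z|)) = 0.795809.
Step 6: alpha = 0.05. fail to reject H0.

R = 10, z = 0.2588, p = 0.795809, fail to reject H0.


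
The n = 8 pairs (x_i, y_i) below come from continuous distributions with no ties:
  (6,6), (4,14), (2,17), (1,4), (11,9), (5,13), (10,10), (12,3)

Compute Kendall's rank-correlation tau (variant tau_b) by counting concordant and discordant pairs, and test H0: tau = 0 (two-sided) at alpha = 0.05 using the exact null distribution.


Step 1: Enumerate the 28 unordered pairs (i,j) with i<j and classify each by sign(x_j-x_i) * sign(y_j-y_i).
  (1,2):dx=-2,dy=+8->D; (1,3):dx=-4,dy=+11->D; (1,4):dx=-5,dy=-2->C; (1,5):dx=+5,dy=+3->C
  (1,6):dx=-1,dy=+7->D; (1,7):dx=+4,dy=+4->C; (1,8):dx=+6,dy=-3->D; (2,3):dx=-2,dy=+3->D
  (2,4):dx=-3,dy=-10->C; (2,5):dx=+7,dy=-5->D; (2,6):dx=+1,dy=-1->D; (2,7):dx=+6,dy=-4->D
  (2,8):dx=+8,dy=-11->D; (3,4):dx=-1,dy=-13->C; (3,5):dx=+9,dy=-8->D; (3,6):dx=+3,dy=-4->D
  (3,7):dx=+8,dy=-7->D; (3,8):dx=+10,dy=-14->D; (4,5):dx=+10,dy=+5->C; (4,6):dx=+4,dy=+9->C
  (4,7):dx=+9,dy=+6->C; (4,8):dx=+11,dy=-1->D; (5,6):dx=-6,dy=+4->D; (5,7):dx=-1,dy=+1->D
  (5,8):dx=+1,dy=-6->D; (6,7):dx=+5,dy=-3->D; (6,8):dx=+7,dy=-10->D; (7,8):dx=+2,dy=-7->D
Step 2: C = 8, D = 20, total pairs = 28.
Step 3: tau = (C - D)/(n(n-1)/2) = (8 - 20)/28 = -0.428571.
Step 4: Exact two-sided p-value (enumerate n! = 40320 permutations of y under H0): p = 0.178869.
Step 5: alpha = 0.05. fail to reject H0.

tau_b = -0.4286 (C=8, D=20), p = 0.178869, fail to reject H0.


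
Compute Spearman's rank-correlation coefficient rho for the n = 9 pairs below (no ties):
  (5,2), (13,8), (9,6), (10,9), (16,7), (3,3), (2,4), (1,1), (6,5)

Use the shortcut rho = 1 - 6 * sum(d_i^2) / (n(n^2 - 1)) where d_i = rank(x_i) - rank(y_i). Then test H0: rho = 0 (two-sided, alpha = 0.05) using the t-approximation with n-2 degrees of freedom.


Step 1: Rank x and y separately (midranks; no ties here).
rank(x): 5->4, 13->8, 9->6, 10->7, 16->9, 3->3, 2->2, 1->1, 6->5
rank(y): 2->2, 8->8, 6->6, 9->9, 7->7, 3->3, 4->4, 1->1, 5->5
Step 2: d_i = R_x(i) - R_y(i); compute d_i^2.
  (4-2)^2=4, (8-8)^2=0, (6-6)^2=0, (7-9)^2=4, (9-7)^2=4, (3-3)^2=0, (2-4)^2=4, (1-1)^2=0, (5-5)^2=0
sum(d^2) = 16.
Step 3: rho = 1 - 6*16 / (9*(9^2 - 1)) = 1 - 96/720 = 0.866667.
Step 4: Under H0, t = rho * sqrt((n-2)/(1-rho^2)) = 4.5962 ~ t(7).
Step 5: Two-sided p-value from the t-distribution with 7 df = 0.002495.
Step 6: alpha = 0.05. reject H0.

rho = 0.8667, p = 0.002495, reject H0 at alpha = 0.05.


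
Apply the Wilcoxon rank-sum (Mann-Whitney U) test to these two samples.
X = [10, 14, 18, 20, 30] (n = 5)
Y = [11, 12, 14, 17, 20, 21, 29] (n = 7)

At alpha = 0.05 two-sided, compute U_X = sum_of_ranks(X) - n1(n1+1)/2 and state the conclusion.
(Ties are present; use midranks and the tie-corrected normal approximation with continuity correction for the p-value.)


Step 1: Combine and sort all 12 observations; assign midranks.
sorted (value, group): (10,X), (11,Y), (12,Y), (14,X), (14,Y), (17,Y), (18,X), (20,X), (20,Y), (21,Y), (29,Y), (30,X)
ranks: 10->1, 11->2, 12->3, 14->4.5, 14->4.5, 17->6, 18->7, 20->8.5, 20->8.5, 21->10, 29->11, 30->12
Step 2: Rank sum for X: R1 = 1 + 4.5 + 7 + 8.5 + 12 = 33.
Step 3: U_X = R1 - n1(n1+1)/2 = 33 - 5*6/2 = 33 - 15 = 18.
       U_Y = n1*n2 - U_X = 35 - 18 = 17.
Step 4: Ties are present, so use the tie-corrected normal approximation (with continuity correction) for the p-value.
Step 5: p-value = 1.000000; compare to alpha = 0.05. fail to reject H0.

U_X = 18, p = 1.000000, fail to reject H0 at alpha = 0.05.


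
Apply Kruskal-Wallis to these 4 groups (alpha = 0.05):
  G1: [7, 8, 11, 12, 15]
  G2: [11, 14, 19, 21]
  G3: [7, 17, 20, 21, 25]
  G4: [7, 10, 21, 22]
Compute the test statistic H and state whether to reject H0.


Step 1: Combine all N = 18 observations and assign midranks.
sorted (value, group, rank): (7,G1,2), (7,G3,2), (7,G4,2), (8,G1,4), (10,G4,5), (11,G1,6.5), (11,G2,6.5), (12,G1,8), (14,G2,9), (15,G1,10), (17,G3,11), (19,G2,12), (20,G3,13), (21,G2,15), (21,G3,15), (21,G4,15), (22,G4,17), (25,G3,18)
Step 2: Sum ranks within each group.
R_1 = 30.5 (n_1 = 5)
R_2 = 42.5 (n_2 = 4)
R_3 = 59 (n_3 = 5)
R_4 = 39 (n_4 = 4)
Step 3: H = 12/(N(N+1)) * sum(R_i^2/n_i) - 3(N+1)
     = 12/(18*19) * (30.5^2/5 + 42.5^2/4 + 59^2/5 + 39^2/4) - 3*19
     = 0.035088 * 1714.06 - 57
     = 3.142544.
Step 4: Ties present; correction factor C = 1 - 54/(18^3 - 18) = 0.990712. Corrected H = 3.142544 / 0.990712 = 3.172005.
Step 5: Under H0, H ~ chi^2(3); p-value = 0.365858.
Step 6: alpha = 0.05. fail to reject H0.

H = 3.1720, df = 3, p = 0.365858, fail to reject H0.


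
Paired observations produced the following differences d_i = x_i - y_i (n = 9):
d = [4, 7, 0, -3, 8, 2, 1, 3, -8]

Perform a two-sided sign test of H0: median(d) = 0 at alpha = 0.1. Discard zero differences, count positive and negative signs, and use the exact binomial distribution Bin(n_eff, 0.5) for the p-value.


Step 1: Discard zero differences. Original n = 9; n_eff = number of nonzero differences = 8.
Nonzero differences (with sign): +4, +7, -3, +8, +2, +1, +3, -8
Step 2: Count signs: positive = 6, negative = 2.
Step 3: Under H0: P(positive) = 0.5, so the number of positives S ~ Bin(8, 0.5).
Step 4: Two-sided exact p-value = sum of Bin(8,0.5) probabilities at or below the observed probability = 0.289062.
Step 5: alpha = 0.1. fail to reject H0.

n_eff = 8, pos = 6, neg = 2, p = 0.289062, fail to reject H0.


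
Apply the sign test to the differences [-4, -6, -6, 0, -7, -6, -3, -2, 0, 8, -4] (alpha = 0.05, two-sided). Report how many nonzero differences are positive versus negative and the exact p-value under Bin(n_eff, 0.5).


Step 1: Discard zero differences. Original n = 11; n_eff = number of nonzero differences = 9.
Nonzero differences (with sign): -4, -6, -6, -7, -6, -3, -2, +8, -4
Step 2: Count signs: positive = 1, negative = 8.
Step 3: Under H0: P(positive) = 0.5, so the number of positives S ~ Bin(9, 0.5).
Step 4: Two-sided exact p-value = sum of Bin(9,0.5) probabilities at or below the observed probability = 0.039062.
Step 5: alpha = 0.05. reject H0.

n_eff = 9, pos = 1, neg = 8, p = 0.039062, reject H0.


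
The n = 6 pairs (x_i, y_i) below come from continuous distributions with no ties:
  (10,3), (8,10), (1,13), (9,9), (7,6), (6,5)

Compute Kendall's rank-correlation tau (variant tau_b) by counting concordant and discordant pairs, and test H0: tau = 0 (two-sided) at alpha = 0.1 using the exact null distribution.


Step 1: Enumerate the 15 unordered pairs (i,j) with i<j and classify each by sign(x_j-x_i) * sign(y_j-y_i).
  (1,2):dx=-2,dy=+7->D; (1,3):dx=-9,dy=+10->D; (1,4):dx=-1,dy=+6->D; (1,5):dx=-3,dy=+3->D
  (1,6):dx=-4,dy=+2->D; (2,3):dx=-7,dy=+3->D; (2,4):dx=+1,dy=-1->D; (2,5):dx=-1,dy=-4->C
  (2,6):dx=-2,dy=-5->C; (3,4):dx=+8,dy=-4->D; (3,5):dx=+6,dy=-7->D; (3,6):dx=+5,dy=-8->D
  (4,5):dx=-2,dy=-3->C; (4,6):dx=-3,dy=-4->C; (5,6):dx=-1,dy=-1->C
Step 2: C = 5, D = 10, total pairs = 15.
Step 3: tau = (C - D)/(n(n-1)/2) = (5 - 10)/15 = -0.333333.
Step 4: Exact two-sided p-value (enumerate n! = 720 permutations of y under H0): p = 0.469444.
Step 5: alpha = 0.1. fail to reject H0.

tau_b = -0.3333 (C=5, D=10), p = 0.469444, fail to reject H0.


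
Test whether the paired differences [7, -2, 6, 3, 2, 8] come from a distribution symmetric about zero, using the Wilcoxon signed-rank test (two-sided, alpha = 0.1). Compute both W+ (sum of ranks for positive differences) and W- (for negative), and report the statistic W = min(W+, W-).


Step 1: Drop any zero differences (none here) and take |d_i|.
|d| = [7, 2, 6, 3, 2, 8]
Step 2: Midrank |d_i| (ties get averaged ranks).
ranks: |7|->5, |2|->1.5, |6|->4, |3|->3, |2|->1.5, |8|->6
Step 3: Attach original signs; sum ranks with positive sign and with negative sign.
W+ = 5 + 4 + 3 + 1.5 + 6 = 19.5
W- = 1.5 = 1.5
(Check: W+ + W- = 21 should equal n(n+1)/2 = 21.)
Step 4: Test statistic W = min(W+, W-) = 1.5.
Step 5: Ties in |d|, so use the tie-corrected normal approximation.
        E[W] = n(n+1)/4 = 6*7/4 = 10.5.
        Tie groups: |d|=2 (t=2); sum(t^3 - t) = 6.
        Var[W] = n(n+1)(2n+1)/24 - sum(t^3-t)/48 = 546/24 - 6/48 = 22.625.
        z = (W - E[W]) / sqrt(Var[W]) = (1.5 - 10.5) / 4.7566 = -1.8921.
        Two-sided p = 2*Phi(z) = 0.058475.
Step 6: alpha = 0.1. reject H0.

W+ = 19.5, W- = 1.5, W = min = 1.5, p = 0.058475, reject H0.


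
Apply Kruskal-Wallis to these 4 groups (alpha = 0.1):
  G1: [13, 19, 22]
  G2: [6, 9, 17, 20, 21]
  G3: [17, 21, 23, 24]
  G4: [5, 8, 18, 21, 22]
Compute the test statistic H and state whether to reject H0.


Step 1: Combine all N = 17 observations and assign midranks.
sorted (value, group, rank): (5,G4,1), (6,G2,2), (8,G4,3), (9,G2,4), (13,G1,5), (17,G2,6.5), (17,G3,6.5), (18,G4,8), (19,G1,9), (20,G2,10), (21,G2,12), (21,G3,12), (21,G4,12), (22,G1,14.5), (22,G4,14.5), (23,G3,16), (24,G3,17)
Step 2: Sum ranks within each group.
R_1 = 28.5 (n_1 = 3)
R_2 = 34.5 (n_2 = 5)
R_3 = 51.5 (n_3 = 4)
R_4 = 38.5 (n_4 = 5)
Step 3: H = 12/(N(N+1)) * sum(R_i^2/n_i) - 3(N+1)
     = 12/(17*18) * (28.5^2/3 + 34.5^2/5 + 51.5^2/4 + 38.5^2/5) - 3*18
     = 0.039216 * 1468.31 - 54
     = 3.580882.
Step 4: Ties present; correction factor C = 1 - 36/(17^3 - 17) = 0.992647. Corrected H = 3.580882 / 0.992647 = 3.607407.
Step 5: Under H0, H ~ chi^2(3); p-value = 0.307097.
Step 6: alpha = 0.1. fail to reject H0.

H = 3.6074, df = 3, p = 0.307097, fail to reject H0.


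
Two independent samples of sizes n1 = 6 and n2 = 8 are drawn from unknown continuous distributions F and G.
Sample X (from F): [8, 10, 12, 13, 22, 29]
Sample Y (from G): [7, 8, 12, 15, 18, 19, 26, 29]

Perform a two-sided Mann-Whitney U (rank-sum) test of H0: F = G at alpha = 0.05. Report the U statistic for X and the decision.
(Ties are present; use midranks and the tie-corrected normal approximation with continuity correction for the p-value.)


Step 1: Combine and sort all 14 observations; assign midranks.
sorted (value, group): (7,Y), (8,X), (8,Y), (10,X), (12,X), (12,Y), (13,X), (15,Y), (18,Y), (19,Y), (22,X), (26,Y), (29,X), (29,Y)
ranks: 7->1, 8->2.5, 8->2.5, 10->4, 12->5.5, 12->5.5, 13->7, 15->8, 18->9, 19->10, 22->11, 26->12, 29->13.5, 29->13.5
Step 2: Rank sum for X: R1 = 2.5 + 4 + 5.5 + 7 + 11 + 13.5 = 43.5.
Step 3: U_X = R1 - n1(n1+1)/2 = 43.5 - 6*7/2 = 43.5 - 21 = 22.5.
       U_Y = n1*n2 - U_X = 48 - 22.5 = 25.5.
Step 4: Ties are present, so use the tie-corrected normal approximation (with continuity correction) for the p-value.
Step 5: p-value = 0.896941; compare to alpha = 0.05. fail to reject H0.

U_X = 22.5, p = 0.896941, fail to reject H0 at alpha = 0.05.


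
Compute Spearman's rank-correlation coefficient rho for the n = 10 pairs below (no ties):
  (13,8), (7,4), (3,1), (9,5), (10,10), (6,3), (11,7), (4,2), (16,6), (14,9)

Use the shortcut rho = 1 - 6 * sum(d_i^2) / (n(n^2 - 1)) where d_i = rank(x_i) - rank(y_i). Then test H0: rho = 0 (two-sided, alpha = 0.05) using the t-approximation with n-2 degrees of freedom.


Step 1: Rank x and y separately (midranks; no ties here).
rank(x): 13->8, 7->4, 3->1, 9->5, 10->6, 6->3, 11->7, 4->2, 16->10, 14->9
rank(y): 8->8, 4->4, 1->1, 5->5, 10->10, 3->3, 7->7, 2->2, 6->6, 9->9
Step 2: d_i = R_x(i) - R_y(i); compute d_i^2.
  (8-8)^2=0, (4-4)^2=0, (1-1)^2=0, (5-5)^2=0, (6-10)^2=16, (3-3)^2=0, (7-7)^2=0, (2-2)^2=0, (10-6)^2=16, (9-9)^2=0
sum(d^2) = 32.
Step 3: rho = 1 - 6*32 / (10*(10^2 - 1)) = 1 - 192/990 = 0.806061.
Step 4: Under H0, t = rho * sqrt((n-2)/(1-rho^2)) = 3.8522 ~ t(8).
Step 5: Two-sided p-value from the t-distribution with 8 df = 0.004862.
Step 6: alpha = 0.05. reject H0.

rho = 0.8061, p = 0.004862, reject H0 at alpha = 0.05.


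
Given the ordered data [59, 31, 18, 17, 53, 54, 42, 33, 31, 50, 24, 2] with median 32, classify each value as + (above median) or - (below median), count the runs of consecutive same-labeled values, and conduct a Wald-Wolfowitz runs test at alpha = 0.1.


Step 1: Compute median = 32; label A = above, B = below.
Labels in order: ABBBAAAABABB  (n_A = 6, n_B = 6)
Step 2: Count runs R = 6.
Step 3: Under H0 (random ordering), E[R] = 2*n_A*n_B/(n_A+n_B) + 1 = 2*6*6/12 + 1 = 7.0000.
        Var[R] = 2*n_A*n_B*(2*n_A*n_B - n_A - n_B) / ((n_A+n_B)^2 * (n_A+n_B-1)) = 4320/1584 = 2.7273.
        SD[R] = 1.6514.
Step 4: Continuity-corrected z = (R + 0.5 - E[R]) / SD[R] = (6 + 0.5 - 7.0000) / 1.6514 = -0.3028.
Step 5: Two-sided p-value via normal approximation = 2*(1 - Phi(|z|)) = 0.762069.
Step 6: alpha = 0.1. fail to reject H0.

R = 6, z = -0.3028, p = 0.762069, fail to reject H0.


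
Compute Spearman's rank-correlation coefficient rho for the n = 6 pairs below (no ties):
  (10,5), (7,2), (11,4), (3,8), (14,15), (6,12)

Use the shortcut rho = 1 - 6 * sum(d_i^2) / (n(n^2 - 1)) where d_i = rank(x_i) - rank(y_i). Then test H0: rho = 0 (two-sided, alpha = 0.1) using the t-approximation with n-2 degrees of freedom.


Step 1: Rank x and y separately (midranks; no ties here).
rank(x): 10->4, 7->3, 11->5, 3->1, 14->6, 6->2
rank(y): 5->3, 2->1, 4->2, 8->4, 15->6, 12->5
Step 2: d_i = R_x(i) - R_y(i); compute d_i^2.
  (4-3)^2=1, (3-1)^2=4, (5-2)^2=9, (1-4)^2=9, (6-6)^2=0, (2-5)^2=9
sum(d^2) = 32.
Step 3: rho = 1 - 6*32 / (6*(6^2 - 1)) = 1 - 192/210 = 0.085714.
Step 4: Under H0, t = rho * sqrt((n-2)/(1-rho^2)) = 0.1721 ~ t(4).
Step 5: Two-sided p-value from the t-distribution with 4 df = 0.871743.
Step 6: alpha = 0.1. fail to reject H0.

rho = 0.0857, p = 0.871743, fail to reject H0 at alpha = 0.1.


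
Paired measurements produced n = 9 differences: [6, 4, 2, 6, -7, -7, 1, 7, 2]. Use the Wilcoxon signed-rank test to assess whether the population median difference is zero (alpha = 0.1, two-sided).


Step 1: Drop any zero differences (none here) and take |d_i|.
|d| = [6, 4, 2, 6, 7, 7, 1, 7, 2]
Step 2: Midrank |d_i| (ties get averaged ranks).
ranks: |6|->5.5, |4|->4, |2|->2.5, |6|->5.5, |7|->8, |7|->8, |1|->1, |7|->8, |2|->2.5
Step 3: Attach original signs; sum ranks with positive sign and with negative sign.
W+ = 5.5 + 4 + 2.5 + 5.5 + 1 + 8 + 2.5 = 29
W- = 8 + 8 = 16
(Check: W+ + W- = 45 should equal n(n+1)/2 = 45.)
Step 4: Test statistic W = min(W+, W-) = 16.
Step 5: Ties in |d|, so use the tie-corrected normal approximation.
        E[W] = n(n+1)/4 = 9*10/4 = 22.5.
        Tie groups: |d|=2 (t=2), |d|=6 (t=2), |d|=7 (t=3); sum(t^3 - t) = 36.
        Var[W] = n(n+1)(2n+1)/24 - sum(t^3-t)/48 = 1710/24 - 36/48 = 70.5.
        z = (W - E[W]) / sqrt(Var[W]) = (16 - 22.5) / 8.3964 = -0.7741.
        Two-sided p = 2*Phi(z) = 0.438849.
Step 6: alpha = 0.1. fail to reject H0.

W+ = 29, W- = 16, W = min = 16, p = 0.438849, fail to reject H0.


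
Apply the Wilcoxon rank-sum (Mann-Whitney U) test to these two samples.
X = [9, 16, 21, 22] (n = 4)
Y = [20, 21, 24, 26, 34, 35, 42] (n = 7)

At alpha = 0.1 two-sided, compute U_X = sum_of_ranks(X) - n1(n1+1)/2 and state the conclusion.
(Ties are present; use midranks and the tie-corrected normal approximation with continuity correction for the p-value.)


Step 1: Combine and sort all 11 observations; assign midranks.
sorted (value, group): (9,X), (16,X), (20,Y), (21,X), (21,Y), (22,X), (24,Y), (26,Y), (34,Y), (35,Y), (42,Y)
ranks: 9->1, 16->2, 20->3, 21->4.5, 21->4.5, 22->6, 24->7, 26->8, 34->9, 35->10, 42->11
Step 2: Rank sum for X: R1 = 1 + 2 + 4.5 + 6 = 13.5.
Step 3: U_X = R1 - n1(n1+1)/2 = 13.5 - 4*5/2 = 13.5 - 10 = 3.5.
       U_Y = n1*n2 - U_X = 28 - 3.5 = 24.5.
Step 4: Ties are present, so use the tie-corrected normal approximation (with continuity correction) for the p-value.
Step 5: p-value = 0.058207; compare to alpha = 0.1. reject H0.

U_X = 3.5, p = 0.058207, reject H0 at alpha = 0.1.


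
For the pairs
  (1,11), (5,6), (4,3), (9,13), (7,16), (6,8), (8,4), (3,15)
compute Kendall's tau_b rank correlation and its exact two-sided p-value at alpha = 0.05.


Step 1: Enumerate the 28 unordered pairs (i,j) with i<j and classify each by sign(x_j-x_i) * sign(y_j-y_i).
  (1,2):dx=+4,dy=-5->D; (1,3):dx=+3,dy=-8->D; (1,4):dx=+8,dy=+2->C; (1,5):dx=+6,dy=+5->C
  (1,6):dx=+5,dy=-3->D; (1,7):dx=+7,dy=-7->D; (1,8):dx=+2,dy=+4->C; (2,3):dx=-1,dy=-3->C
  (2,4):dx=+4,dy=+7->C; (2,5):dx=+2,dy=+10->C; (2,6):dx=+1,dy=+2->C; (2,7):dx=+3,dy=-2->D
  (2,8):dx=-2,dy=+9->D; (3,4):dx=+5,dy=+10->C; (3,5):dx=+3,dy=+13->C; (3,6):dx=+2,dy=+5->C
  (3,7):dx=+4,dy=+1->C; (3,8):dx=-1,dy=+12->D; (4,5):dx=-2,dy=+3->D; (4,6):dx=-3,dy=-5->C
  (4,7):dx=-1,dy=-9->C; (4,8):dx=-6,dy=+2->D; (5,6):dx=-1,dy=-8->C; (5,7):dx=+1,dy=-12->D
  (5,8):dx=-4,dy=-1->C; (6,7):dx=+2,dy=-4->D; (6,8):dx=-3,dy=+7->D; (7,8):dx=-5,dy=+11->D
Step 2: C = 15, D = 13, total pairs = 28.
Step 3: tau = (C - D)/(n(n-1)/2) = (15 - 13)/28 = 0.071429.
Step 4: Exact two-sided p-value (enumerate n! = 40320 permutations of y under H0): p = 0.904861.
Step 5: alpha = 0.05. fail to reject H0.

tau_b = 0.0714 (C=15, D=13), p = 0.904861, fail to reject H0.


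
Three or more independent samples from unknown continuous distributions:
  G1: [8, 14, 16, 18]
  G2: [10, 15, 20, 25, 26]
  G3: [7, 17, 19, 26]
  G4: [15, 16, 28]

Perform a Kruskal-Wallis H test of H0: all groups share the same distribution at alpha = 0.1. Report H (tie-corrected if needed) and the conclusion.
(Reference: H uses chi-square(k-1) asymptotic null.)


Step 1: Combine all N = 16 observations and assign midranks.
sorted (value, group, rank): (7,G3,1), (8,G1,2), (10,G2,3), (14,G1,4), (15,G2,5.5), (15,G4,5.5), (16,G1,7.5), (16,G4,7.5), (17,G3,9), (18,G1,10), (19,G3,11), (20,G2,12), (25,G2,13), (26,G2,14.5), (26,G3,14.5), (28,G4,16)
Step 2: Sum ranks within each group.
R_1 = 23.5 (n_1 = 4)
R_2 = 48 (n_2 = 5)
R_3 = 35.5 (n_3 = 4)
R_4 = 29 (n_4 = 3)
Step 3: H = 12/(N(N+1)) * sum(R_i^2/n_i) - 3(N+1)
     = 12/(16*17) * (23.5^2/4 + 48^2/5 + 35.5^2/4 + 29^2/3) - 3*17
     = 0.044118 * 1194.26 - 51
     = 1.687868.
Step 4: Ties present; correction factor C = 1 - 18/(16^3 - 16) = 0.995588. Corrected H = 1.687868 / 0.995588 = 1.695347.
Step 5: Under H0, H ~ chi^2(3); p-value = 0.637969.
Step 6: alpha = 0.1. fail to reject H0.

H = 1.6953, df = 3, p = 0.637969, fail to reject H0.


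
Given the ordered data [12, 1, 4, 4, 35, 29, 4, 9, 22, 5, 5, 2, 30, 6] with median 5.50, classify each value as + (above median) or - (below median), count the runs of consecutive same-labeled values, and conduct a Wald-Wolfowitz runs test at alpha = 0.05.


Step 1: Compute median = 5.50; label A = above, B = below.
Labels in order: ABBBAABAABBBAA  (n_A = 7, n_B = 7)
Step 2: Count runs R = 7.
Step 3: Under H0 (random ordering), E[R] = 2*n_A*n_B/(n_A+n_B) + 1 = 2*7*7/14 + 1 = 8.0000.
        Var[R] = 2*n_A*n_B*(2*n_A*n_B - n_A - n_B) / ((n_A+n_B)^2 * (n_A+n_B-1)) = 8232/2548 = 3.2308.
        SD[R] = 1.7974.
Step 4: Continuity-corrected z = (R + 0.5 - E[R]) / SD[R] = (7 + 0.5 - 8.0000) / 1.7974 = -0.2782.
Step 5: Two-sided p-value via normal approximation = 2*(1 - Phi(|z|)) = 0.780879.
Step 6: alpha = 0.05. fail to reject H0.

R = 7, z = -0.2782, p = 0.780879, fail to reject H0.


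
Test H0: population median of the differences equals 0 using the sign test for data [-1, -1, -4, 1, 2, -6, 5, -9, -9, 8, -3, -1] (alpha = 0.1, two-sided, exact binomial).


Step 1: Discard zero differences. Original n = 12; n_eff = number of nonzero differences = 12.
Nonzero differences (with sign): -1, -1, -4, +1, +2, -6, +5, -9, -9, +8, -3, -1
Step 2: Count signs: positive = 4, negative = 8.
Step 3: Under H0: P(positive) = 0.5, so the number of positives S ~ Bin(12, 0.5).
Step 4: Two-sided exact p-value = sum of Bin(12,0.5) probabilities at or below the observed probability = 0.387695.
Step 5: alpha = 0.1. fail to reject H0.

n_eff = 12, pos = 4, neg = 8, p = 0.387695, fail to reject H0.


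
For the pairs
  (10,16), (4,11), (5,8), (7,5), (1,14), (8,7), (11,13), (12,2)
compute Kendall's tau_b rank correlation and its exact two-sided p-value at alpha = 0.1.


Step 1: Enumerate the 28 unordered pairs (i,j) with i<j and classify each by sign(x_j-x_i) * sign(y_j-y_i).
  (1,2):dx=-6,dy=-5->C; (1,3):dx=-5,dy=-8->C; (1,4):dx=-3,dy=-11->C; (1,5):dx=-9,dy=-2->C
  (1,6):dx=-2,dy=-9->C; (1,7):dx=+1,dy=-3->D; (1,8):dx=+2,dy=-14->D; (2,3):dx=+1,dy=-3->D
  (2,4):dx=+3,dy=-6->D; (2,5):dx=-3,dy=+3->D; (2,6):dx=+4,dy=-4->D; (2,7):dx=+7,dy=+2->C
  (2,8):dx=+8,dy=-9->D; (3,4):dx=+2,dy=-3->D; (3,5):dx=-4,dy=+6->D; (3,6):dx=+3,dy=-1->D
  (3,7):dx=+6,dy=+5->C; (3,8):dx=+7,dy=-6->D; (4,5):dx=-6,dy=+9->D; (4,6):dx=+1,dy=+2->C
  (4,7):dx=+4,dy=+8->C; (4,8):dx=+5,dy=-3->D; (5,6):dx=+7,dy=-7->D; (5,7):dx=+10,dy=-1->D
  (5,8):dx=+11,dy=-12->D; (6,7):dx=+3,dy=+6->C; (6,8):dx=+4,dy=-5->D; (7,8):dx=+1,dy=-11->D
Step 2: C = 10, D = 18, total pairs = 28.
Step 3: tau = (C - D)/(n(n-1)/2) = (10 - 18)/28 = -0.285714.
Step 4: Exact two-sided p-value (enumerate n! = 40320 permutations of y under H0): p = 0.398760.
Step 5: alpha = 0.1. fail to reject H0.

tau_b = -0.2857 (C=10, D=18), p = 0.398760, fail to reject H0.


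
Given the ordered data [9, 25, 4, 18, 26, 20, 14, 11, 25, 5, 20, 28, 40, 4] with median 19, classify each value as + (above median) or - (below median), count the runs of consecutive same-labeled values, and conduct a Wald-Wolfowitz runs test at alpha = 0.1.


Step 1: Compute median = 19; label A = above, B = below.
Labels in order: BABBAABBABAAAB  (n_A = 7, n_B = 7)
Step 2: Count runs R = 9.
Step 3: Under H0 (random ordering), E[R] = 2*n_A*n_B/(n_A+n_B) + 1 = 2*7*7/14 + 1 = 8.0000.
        Var[R] = 2*n_A*n_B*(2*n_A*n_B - n_A - n_B) / ((n_A+n_B)^2 * (n_A+n_B-1)) = 8232/2548 = 3.2308.
        SD[R] = 1.7974.
Step 4: Continuity-corrected z = (R - 0.5 - E[R]) / SD[R] = (9 - 0.5 - 8.0000) / 1.7974 = 0.2782.
Step 5: Two-sided p-value via normal approximation = 2*(1 - Phi(|z|)) = 0.780879.
Step 6: alpha = 0.1. fail to reject H0.

R = 9, z = 0.2782, p = 0.780879, fail to reject H0.


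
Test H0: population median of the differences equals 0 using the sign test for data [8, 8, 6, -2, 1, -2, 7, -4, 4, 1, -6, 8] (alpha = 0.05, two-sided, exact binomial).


Step 1: Discard zero differences. Original n = 12; n_eff = number of nonzero differences = 12.
Nonzero differences (with sign): +8, +8, +6, -2, +1, -2, +7, -4, +4, +1, -6, +8
Step 2: Count signs: positive = 8, negative = 4.
Step 3: Under H0: P(positive) = 0.5, so the number of positives S ~ Bin(12, 0.5).
Step 4: Two-sided exact p-value = sum of Bin(12,0.5) probabilities at or below the observed probability = 0.387695.
Step 5: alpha = 0.05. fail to reject H0.

n_eff = 12, pos = 8, neg = 4, p = 0.387695, fail to reject H0.


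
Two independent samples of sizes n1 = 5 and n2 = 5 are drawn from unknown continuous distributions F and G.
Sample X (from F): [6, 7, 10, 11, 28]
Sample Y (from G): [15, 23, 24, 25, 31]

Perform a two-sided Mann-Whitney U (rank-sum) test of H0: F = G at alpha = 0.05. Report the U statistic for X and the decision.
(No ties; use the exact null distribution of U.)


Step 1: Combine and sort all 10 observations; assign midranks.
sorted (value, group): (6,X), (7,X), (10,X), (11,X), (15,Y), (23,Y), (24,Y), (25,Y), (28,X), (31,Y)
ranks: 6->1, 7->2, 10->3, 11->4, 15->5, 23->6, 24->7, 25->8, 28->9, 31->10
Step 2: Rank sum for X: R1 = 1 + 2 + 3 + 4 + 9 = 19.
Step 3: U_X = R1 - n1(n1+1)/2 = 19 - 5*6/2 = 19 - 15 = 4.
       U_Y = n1*n2 - U_X = 25 - 4 = 21.
Step 4: No ties, so the exact null distribution of U (based on enumerating the C(10,5) = 252 equally likely rank assignments) gives the two-sided p-value.
Step 5: p-value = 0.095238; compare to alpha = 0.05. fail to reject H0.

U_X = 4, p = 0.095238, fail to reject H0 at alpha = 0.05.


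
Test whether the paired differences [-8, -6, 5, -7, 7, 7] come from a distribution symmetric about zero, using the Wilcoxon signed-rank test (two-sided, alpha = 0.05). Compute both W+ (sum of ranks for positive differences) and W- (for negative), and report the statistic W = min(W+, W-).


Step 1: Drop any zero differences (none here) and take |d_i|.
|d| = [8, 6, 5, 7, 7, 7]
Step 2: Midrank |d_i| (ties get averaged ranks).
ranks: |8|->6, |6|->2, |5|->1, |7|->4, |7|->4, |7|->4
Step 3: Attach original signs; sum ranks with positive sign and with negative sign.
W+ = 1 + 4 + 4 = 9
W- = 6 + 2 + 4 = 12
(Check: W+ + W- = 21 should equal n(n+1)/2 = 21.)
Step 4: Test statistic W = min(W+, W-) = 9.
Step 5: Ties in |d|, so use the tie-corrected normal approximation.
        E[W] = n(n+1)/4 = 6*7/4 = 10.5.
        Tie groups: |d|=7 (t=3); sum(t^3 - t) = 24.
        Var[W] = n(n+1)(2n+1)/24 - sum(t^3-t)/48 = 546/24 - 24/48 = 22.25.
        z = (W - E[W]) / sqrt(Var[W]) = (9 - 10.5) / 4.7170 = -0.3180.
        Two-sided p = 2*Phi(z) = 0.750485.
Step 6: alpha = 0.05. fail to reject H0.

W+ = 9, W- = 12, W = min = 9, p = 0.750485, fail to reject H0.
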